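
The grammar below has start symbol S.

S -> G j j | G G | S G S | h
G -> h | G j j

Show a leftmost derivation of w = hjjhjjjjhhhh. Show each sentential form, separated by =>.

S=>SGS=>SGSGS=>GGGSGS=>GjjGGSGS=>hjjGGSGS=>hjjGjjGSGS=>hjjGjjjjGSGS=>hjjhjjjjGSGS=>hjjhjjjjhSGS=>hjjhjjjjhhGS=>hjjhjjjjhhhS=>hjjhjjjjhhhh

S => SGS   [S -> S G S]
SGS => SGSGS   [S -> S G S]
SGSGS => GGGSGS   [S -> G G]
GGGSGS => GjjGGSGS   [G -> G j j]
GjjGGSGS => hjjGGSGS   [G -> h]
hjjGGSGS => hjjGjjGSGS   [G -> G j j]
hjjGjjGSGS => hjjGjjjjGSGS   [G -> G j j]
hjjGjjjjGSGS => hjjhjjjjGSGS   [G -> h]
hjjhjjjjGSGS => hjjhjjjjhSGS   [G -> h]
hjjhjjjjhSGS => hjjhjjjjhhGS   [S -> h]
hjjhjjjjhhGS => hjjhjjjjhhhS   [G -> h]
hjjhjjjjhhhS => hjjhjjjjhhhh   [S -> h]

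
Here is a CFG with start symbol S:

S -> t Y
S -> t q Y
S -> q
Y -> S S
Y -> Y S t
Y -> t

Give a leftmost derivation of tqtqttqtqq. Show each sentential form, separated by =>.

S=>tqY=>tqSS=>tqtqYS=>tqtqSSS=>tqtqtYSS=>tqtqtYStSS=>tqtqttStSS=>tqtqttqtSS=>tqtqttqtqS=>tqtqttqtqq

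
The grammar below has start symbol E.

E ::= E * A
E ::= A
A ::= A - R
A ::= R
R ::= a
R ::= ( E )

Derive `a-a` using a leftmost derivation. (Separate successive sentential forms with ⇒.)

E⇒A⇒A-R⇒R-R⇒a-R⇒a-a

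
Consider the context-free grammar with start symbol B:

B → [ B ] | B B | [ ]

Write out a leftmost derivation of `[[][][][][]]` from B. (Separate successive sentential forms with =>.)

B=>[B]=>[BB]=>[[]B]=>[[]BB]=>[[]BBB]=>[[]BBBB]=>[[][]BBB]=>[[][][]BB]=>[[][][][]B]=>[[][][][][]]

B => [B]   [B → [ B ]]
[B] => [BB]   [B → B B]
[BB] => [[]B]   [B → [ ]]
[[]B] => [[]BB]   [B → B B]
[[]BB] => [[]BBB]   [B → B B]
[[]BBB] => [[]BBBB]   [B → B B]
[[]BBBB] => [[][]BBB]   [B → [ ]]
[[][]BBB] => [[][][]BB]   [B → [ ]]
[[][][]BB] => [[][][][]B]   [B → [ ]]
[[][][][]B] => [[][][][][]]   [B → [ ]]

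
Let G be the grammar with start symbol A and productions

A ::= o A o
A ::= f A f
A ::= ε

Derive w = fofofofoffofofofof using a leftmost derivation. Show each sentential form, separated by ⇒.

A ⇒ fAf ⇒ foAof ⇒ fofAfof ⇒ fofoAofof ⇒ fofofAfofof ⇒ fofofoAofofof ⇒ fofofofAfofofof ⇒ fofofofoAofofofof ⇒ fofofofofAfofofofof ⇒ fofofofoffofofofof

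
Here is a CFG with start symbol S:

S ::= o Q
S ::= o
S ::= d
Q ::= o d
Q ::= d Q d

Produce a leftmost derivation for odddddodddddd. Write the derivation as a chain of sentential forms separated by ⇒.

S ⇒ oQ ⇒ odQd ⇒ oddQdd ⇒ odddQddd ⇒ oddddQdddd ⇒ odddddQddddd ⇒ odddddodddddd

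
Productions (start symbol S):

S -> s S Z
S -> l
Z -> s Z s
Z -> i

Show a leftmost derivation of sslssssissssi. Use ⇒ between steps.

S ⇒ sSZ ⇒ ssSZZ ⇒ sslZZ ⇒ sslsZsZ ⇒ sslssZssZ ⇒ sslsssZsssZ ⇒ sslssssZssssZ ⇒ sslssssissssZ ⇒ sslssssissssi

S ⇒ sSZ   [S -> s S Z]
sSZ ⇒ ssSZZ   [S -> s S Z]
ssSZZ ⇒ sslZZ   [S -> l]
sslZZ ⇒ sslsZsZ   [Z -> s Z s]
sslsZsZ ⇒ sslssZssZ   [Z -> s Z s]
sslssZssZ ⇒ sslsssZsssZ   [Z -> s Z s]
sslsssZsssZ ⇒ sslssssZssssZ   [Z -> s Z s]
sslssssZssssZ ⇒ sslssssissssZ   [Z -> i]
sslssssissssZ ⇒ sslssssissssi   [Z -> i]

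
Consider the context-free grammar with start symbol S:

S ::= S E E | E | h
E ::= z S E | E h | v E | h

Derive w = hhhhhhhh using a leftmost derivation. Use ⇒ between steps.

S ⇒ SEE ⇒ SEEEE ⇒ SEEEEEE ⇒ EEEEEEE ⇒ EhEEEEEE ⇒ hhEEEEEE ⇒ hhhEEEEE ⇒ hhhhEEEE ⇒ hhhhhEEE ⇒ hhhhhhEE ⇒ hhhhhhhE ⇒ hhhhhhhh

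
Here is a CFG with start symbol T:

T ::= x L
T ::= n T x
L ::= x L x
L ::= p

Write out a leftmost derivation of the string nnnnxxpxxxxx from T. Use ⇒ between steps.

T ⇒ nTx ⇒ nnTxx ⇒ nnnTxxx ⇒ nnnnTxxxx ⇒ nnnnxLxxxx ⇒ nnnnxxLxxxxx ⇒ nnnnxxpxxxxx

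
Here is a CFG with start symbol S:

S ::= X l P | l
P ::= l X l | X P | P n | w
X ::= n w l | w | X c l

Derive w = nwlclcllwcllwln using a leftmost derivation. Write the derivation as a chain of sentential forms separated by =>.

S => XlP => XcllP => XclcllP => nwlclcllP => nwlclcllXP => nwlclcllXclP => nwlclcllwclP => nwlclcllwclPn => nwlclcllwcllXln => nwlclcllwcllwln

S => XlP   [S ::= X l P]
XlP => XcllP   [X ::= X c l]
XcllP => XclcllP   [X ::= X c l]
XclcllP => nwlclcllP   [X ::= n w l]
nwlclcllP => nwlclcllXP   [P ::= X P]
nwlclcllXP => nwlclcllXclP   [X ::= X c l]
nwlclcllXclP => nwlclcllwclP   [X ::= w]
nwlclcllwclP => nwlclcllwclPn   [P ::= P n]
nwlclcllwclPn => nwlclcllwcllXln   [P ::= l X l]
nwlclcllwcllXln => nwlclcllwcllwln   [X ::= w]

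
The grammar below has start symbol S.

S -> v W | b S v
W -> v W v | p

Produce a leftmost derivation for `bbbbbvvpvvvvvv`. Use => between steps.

S => bSv => bbSvv => bbbSvvv => bbbbSvvvv => bbbbbSvvvvv => bbbbbvWvvvvv => bbbbbvvWvvvvvv => bbbbbvvpvvvvvv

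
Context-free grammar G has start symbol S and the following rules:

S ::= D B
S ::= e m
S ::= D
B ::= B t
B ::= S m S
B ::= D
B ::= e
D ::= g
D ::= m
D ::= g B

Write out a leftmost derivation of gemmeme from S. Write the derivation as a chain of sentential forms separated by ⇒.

S ⇒ DB ⇒ gBB ⇒ gSmSB ⇒ gemmSB ⇒ gemmemB ⇒ gemmeme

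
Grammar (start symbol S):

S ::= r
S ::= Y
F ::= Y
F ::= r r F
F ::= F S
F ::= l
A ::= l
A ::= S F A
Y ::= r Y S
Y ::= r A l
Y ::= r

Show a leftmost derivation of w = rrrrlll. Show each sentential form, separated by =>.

S=>Y=>rAl=>rSFAl=>rYFAl=>rrYSFAl=>rrrSFAl=>rrrrFAl=>rrrrlAl=>rrrrlll

S => Y   [S ::= Y]
Y => rAl   [Y ::= r A l]
rAl => rSFAl   [A ::= S F A]
rSFAl => rYFAl   [S ::= Y]
rYFAl => rrYSFAl   [Y ::= r Y S]
rrYSFAl => rrrSFAl   [Y ::= r]
rrrSFAl => rrrrFAl   [S ::= r]
rrrrFAl => rrrrlAl   [F ::= l]
rrrrlAl => rrrrlll   [A ::= l]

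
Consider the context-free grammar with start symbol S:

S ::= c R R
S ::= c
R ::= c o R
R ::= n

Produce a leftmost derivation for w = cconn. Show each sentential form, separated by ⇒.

S⇒cRR⇒ccoRR⇒cconR⇒cconn

S ⇒ cRR   [S ::= c R R]
cRR ⇒ ccoRR   [R ::= c o R]
ccoRR ⇒ cconR   [R ::= n]
cconR ⇒ cconn   [R ::= n]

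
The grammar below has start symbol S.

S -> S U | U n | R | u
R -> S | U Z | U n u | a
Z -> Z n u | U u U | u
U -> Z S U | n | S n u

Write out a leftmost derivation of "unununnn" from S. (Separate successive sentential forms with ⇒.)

S⇒SU⇒SUU⇒SUUU⇒uUUU⇒uZSUUU⇒uUuUSUUU⇒unuUSUUU⇒ununSUUU⇒ununuUUU⇒unununUU⇒unununnU⇒unununnn

S ⇒ SU   [S -> S U]
SU ⇒ SUU   [S -> S U]
SUU ⇒ SUUU   [S -> S U]
SUUU ⇒ uUUU   [S -> u]
uUUU ⇒ uZSUUU   [U -> Z S U]
uZSUUU ⇒ uUuUSUUU   [Z -> U u U]
uUuUSUUU ⇒ unuUSUUU   [U -> n]
unuUSUUU ⇒ ununSUUU   [U -> n]
ununSUUU ⇒ ununuUUU   [S -> u]
ununuUUU ⇒ unununUU   [U -> n]
unununUU ⇒ unununnU   [U -> n]
unununnU ⇒ unununnn   [U -> n]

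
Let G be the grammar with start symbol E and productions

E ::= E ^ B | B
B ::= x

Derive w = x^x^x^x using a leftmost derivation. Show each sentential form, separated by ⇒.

E⇒E^B⇒E^B^B⇒E^B^B^B⇒B^B^B^B⇒x^B^B^B⇒x^x^B^B⇒x^x^x^B⇒x^x^x^x

E ⇒ E^B   [E ::= E ^ B]
E^B ⇒ E^B^B   [E ::= E ^ B]
E^B^B ⇒ E^B^B^B   [E ::= E ^ B]
E^B^B^B ⇒ B^B^B^B   [E ::= B]
B^B^B^B ⇒ x^B^B^B   [B ::= x]
x^B^B^B ⇒ x^x^B^B   [B ::= x]
x^x^B^B ⇒ x^x^x^B   [B ::= x]
x^x^x^B ⇒ x^x^x^x   [B ::= x]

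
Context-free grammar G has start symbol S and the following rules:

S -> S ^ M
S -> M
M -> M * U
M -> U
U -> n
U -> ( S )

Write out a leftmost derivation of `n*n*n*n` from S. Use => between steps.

S=>M=>M*U=>M*U*U=>M*U*U*U=>U*U*U*U=>n*U*U*U=>n*n*U*U=>n*n*n*U=>n*n*n*n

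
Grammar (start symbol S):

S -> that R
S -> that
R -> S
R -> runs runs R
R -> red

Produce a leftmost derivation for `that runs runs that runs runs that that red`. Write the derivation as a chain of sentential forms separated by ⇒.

S ⇒ that R   [S -> that R]
that R ⇒ that runs runs R   [R -> runs runs R]
that runs runs R ⇒ that runs runs S   [R -> S]
that runs runs S ⇒ that runs runs that R   [S -> that R]
that runs runs that R ⇒ that runs runs that runs runs R   [R -> runs runs R]
that runs runs that runs runs R ⇒ that runs runs that runs runs S   [R -> S]
that runs runs that runs runs S ⇒ that runs runs that runs runs that R   [S -> that R]
that runs runs that runs runs that R ⇒ that runs runs that runs runs that S   [R -> S]
that runs runs that runs runs that S ⇒ that runs runs that runs runs that that R   [S -> that R]
that runs runs that runs runs that that R ⇒ that runs runs that runs runs that that red   [R -> red]

S ⇒ that R ⇒ that runs runs R ⇒ that runs runs S ⇒ that runs runs that R ⇒ that runs runs that runs runs R ⇒ that runs runs that runs runs S ⇒ that runs runs that runs runs that R ⇒ that runs runs that runs runs that S ⇒ that runs runs that runs runs that that R ⇒ that runs runs that runs runs that that red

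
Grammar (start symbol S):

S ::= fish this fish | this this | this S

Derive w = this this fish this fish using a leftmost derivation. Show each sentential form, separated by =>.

S => this S => this this S => this this fish this fish

S => this S   [S ::= this S]
this S => this this S   [S ::= this S]
this this S => this this fish this fish   [S ::= fish this fish]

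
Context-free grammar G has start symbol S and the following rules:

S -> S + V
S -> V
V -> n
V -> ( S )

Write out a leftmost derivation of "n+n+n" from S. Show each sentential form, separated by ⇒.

S ⇒ S+V ⇒ S+V+V ⇒ V+V+V ⇒ n+V+V ⇒ n+n+V ⇒ n+n+n

S ⇒ S+V   [S -> S + V]
S+V ⇒ S+V+V   [S -> S + V]
S+V+V ⇒ V+V+V   [S -> V]
V+V+V ⇒ n+V+V   [V -> n]
n+V+V ⇒ n+n+V   [V -> n]
n+n+V ⇒ n+n+n   [V -> n]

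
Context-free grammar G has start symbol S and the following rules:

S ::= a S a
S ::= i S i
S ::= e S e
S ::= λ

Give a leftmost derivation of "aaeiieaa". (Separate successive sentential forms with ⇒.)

S ⇒ aSa ⇒ aaSaa ⇒ aaeSeaa ⇒ aaeiSieaa ⇒ aaeiieaa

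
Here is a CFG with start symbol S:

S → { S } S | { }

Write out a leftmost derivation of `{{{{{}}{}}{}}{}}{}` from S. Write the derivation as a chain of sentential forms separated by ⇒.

S ⇒ {S}S ⇒ {{S}S}S ⇒ {{{S}S}S}S ⇒ {{{{S}S}S}S}S ⇒ {{{{{}}S}S}S}S ⇒ {{{{{}}{}}S}S}S ⇒ {{{{{}}{}}{}}S}S ⇒ {{{{{}}{}}{}}{}}S ⇒ {{{{{}}{}}{}}{}}{}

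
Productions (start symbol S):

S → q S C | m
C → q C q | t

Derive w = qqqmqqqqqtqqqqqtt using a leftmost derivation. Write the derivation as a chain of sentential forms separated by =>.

S => qSC   [S → q S C]
qSC => qqSCC   [S → q S C]
qqSCC => qqqSCCC   [S → q S C]
qqqSCCC => qqqmCCC   [S → m]
qqqmCCC => qqqmqCqCC   [C → q C q]
qqqmqCqCC => qqqmqqCqqCC   [C → q C q]
qqqmqqCqqCC => qqqmqqqCqqqCC   [C → q C q]
qqqmqqqCqqqCC => qqqmqqqqCqqqqCC   [C → q C q]
qqqmqqqqCqqqqCC => qqqmqqqqqCqqqqqCC   [C → q C q]
qqqmqqqqqCqqqqqCC => qqqmqqqqqtqqqqqCC   [C → t]
qqqmqqqqqtqqqqqCC => qqqmqqqqqtqqqqqtC   [C → t]
qqqmqqqqqtqqqqqtC => qqqmqqqqqtqqqqqtt   [C → t]

S=>qSC=>qqSCC=>qqqSCCC=>qqqmCCC=>qqqmqCqCC=>qqqmqqCqqCC=>qqqmqqqCqqqCC=>qqqmqqqqCqqqqCC=>qqqmqqqqqCqqqqqCC=>qqqmqqqqqtqqqqqCC=>qqqmqqqqqtqqqqqtC=>qqqmqqqqqtqqqqqtt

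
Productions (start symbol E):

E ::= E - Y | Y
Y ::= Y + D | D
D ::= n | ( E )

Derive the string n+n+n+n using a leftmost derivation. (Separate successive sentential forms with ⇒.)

E ⇒ Y ⇒ Y+D ⇒ Y+D+D ⇒ Y+D+D+D ⇒ D+D+D+D ⇒ n+D+D+D ⇒ n+n+D+D ⇒ n+n+n+D ⇒ n+n+n+n

E ⇒ Y   [E ::= Y]
Y ⇒ Y+D   [Y ::= Y + D]
Y+D ⇒ Y+D+D   [Y ::= Y + D]
Y+D+D ⇒ Y+D+D+D   [Y ::= Y + D]
Y+D+D+D ⇒ D+D+D+D   [Y ::= D]
D+D+D+D ⇒ n+D+D+D   [D ::= n]
n+D+D+D ⇒ n+n+D+D   [D ::= n]
n+n+D+D ⇒ n+n+n+D   [D ::= n]
n+n+n+D ⇒ n+n+n+n   [D ::= n]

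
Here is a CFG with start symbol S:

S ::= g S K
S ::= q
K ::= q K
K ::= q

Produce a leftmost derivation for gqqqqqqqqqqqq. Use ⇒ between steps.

S ⇒ gSK ⇒ gqK ⇒ gqqK ⇒ gqqqK ⇒ gqqqqK ⇒ gqqqqqK ⇒ gqqqqqqK ⇒ gqqqqqqqK ⇒ gqqqqqqqqK ⇒ gqqqqqqqqqK ⇒ gqqqqqqqqqqK ⇒ gqqqqqqqqqqqK ⇒ gqqqqqqqqqqqq

S ⇒ gSK   [S ::= g S K]
gSK ⇒ gqK   [S ::= q]
gqK ⇒ gqqK   [K ::= q K]
gqqK ⇒ gqqqK   [K ::= q K]
gqqqK ⇒ gqqqqK   [K ::= q K]
gqqqqK ⇒ gqqqqqK   [K ::= q K]
gqqqqqK ⇒ gqqqqqqK   [K ::= q K]
gqqqqqqK ⇒ gqqqqqqqK   [K ::= q K]
gqqqqqqqK ⇒ gqqqqqqqqK   [K ::= q K]
gqqqqqqqqK ⇒ gqqqqqqqqqK   [K ::= q K]
gqqqqqqqqqK ⇒ gqqqqqqqqqqK   [K ::= q K]
gqqqqqqqqqqK ⇒ gqqqqqqqqqqqK   [K ::= q K]
gqqqqqqqqqqqK ⇒ gqqqqqqqqqqqq   [K ::= q]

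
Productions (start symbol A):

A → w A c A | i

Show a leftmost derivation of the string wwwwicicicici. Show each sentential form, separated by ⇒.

A ⇒ wAcA ⇒ wwAcAcA ⇒ wwwAcAcAcA ⇒ wwwwAcAcAcAcA ⇒ wwwwicAcAcAcA ⇒ wwwwicicAcAcA ⇒ wwwwicicicAcA ⇒ wwwwicicicicA ⇒ wwwwicicicici

A ⇒ wAcA   [A → w A c A]
wAcA ⇒ wwAcAcA   [A → w A c A]
wwAcAcA ⇒ wwwAcAcAcA   [A → w A c A]
wwwAcAcAcA ⇒ wwwwAcAcAcAcA   [A → w A c A]
wwwwAcAcAcAcA ⇒ wwwwicAcAcAcA   [A → i]
wwwwicAcAcAcA ⇒ wwwwicicAcAcA   [A → i]
wwwwicicAcAcA ⇒ wwwwicicicAcA   [A → i]
wwwwicicicAcA ⇒ wwwwicicicicA   [A → i]
wwwwicicicicA ⇒ wwwwicicicici   [A → i]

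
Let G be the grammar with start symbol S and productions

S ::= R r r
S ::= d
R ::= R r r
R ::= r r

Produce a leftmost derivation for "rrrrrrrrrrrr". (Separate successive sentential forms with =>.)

S=>Rrr=>Rrrrr=>Rrrrrrr=>Rrrrrrrrr=>Rrrrrrrrrrr=>rrrrrrrrrrrr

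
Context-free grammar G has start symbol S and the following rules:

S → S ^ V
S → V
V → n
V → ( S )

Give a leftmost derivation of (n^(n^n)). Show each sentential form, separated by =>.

S => V => (S) => (S^V) => (V^V) => (n^V) => (n^(S)) => (n^(S^V)) => (n^(V^V)) => (n^(n^V)) => (n^(n^n))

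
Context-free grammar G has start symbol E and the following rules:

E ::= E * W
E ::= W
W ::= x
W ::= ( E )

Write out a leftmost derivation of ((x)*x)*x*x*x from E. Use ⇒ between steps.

E ⇒ E*W ⇒ E*W*W ⇒ E*W*W*W ⇒ W*W*W*W ⇒ (E)*W*W*W ⇒ (E*W)*W*W*W ⇒ (W*W)*W*W*W ⇒ ((E)*W)*W*W*W ⇒ ((W)*W)*W*W*W ⇒ ((x)*W)*W*W*W ⇒ ((x)*x)*W*W*W ⇒ ((x)*x)*x*W*W ⇒ ((x)*x)*x*x*W ⇒ ((x)*x)*x*x*x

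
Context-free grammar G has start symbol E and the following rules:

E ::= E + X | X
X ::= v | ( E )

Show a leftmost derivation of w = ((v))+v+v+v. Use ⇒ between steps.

E ⇒ E+X   [E ::= E + X]
E+X ⇒ E+X+X   [E ::= E + X]
E+X+X ⇒ E+X+X+X   [E ::= E + X]
E+X+X+X ⇒ X+X+X+X   [E ::= X]
X+X+X+X ⇒ (E)+X+X+X   [X ::= ( E )]
(E)+X+X+X ⇒ (X)+X+X+X   [E ::= X]
(X)+X+X+X ⇒ ((E))+X+X+X   [X ::= ( E )]
((E))+X+X+X ⇒ ((X))+X+X+X   [E ::= X]
((X))+X+X+X ⇒ ((v))+X+X+X   [X ::= v]
((v))+X+X+X ⇒ ((v))+v+X+X   [X ::= v]
((v))+v+X+X ⇒ ((v))+v+v+X   [X ::= v]
((v))+v+v+X ⇒ ((v))+v+v+v   [X ::= v]

E ⇒ E+X ⇒ E+X+X ⇒ E+X+X+X ⇒ X+X+X+X ⇒ (E)+X+X+X ⇒ (X)+X+X+X ⇒ ((E))+X+X+X ⇒ ((X))+X+X+X ⇒ ((v))+X+X+X ⇒ ((v))+v+X+X ⇒ ((v))+v+v+X ⇒ ((v))+v+v+v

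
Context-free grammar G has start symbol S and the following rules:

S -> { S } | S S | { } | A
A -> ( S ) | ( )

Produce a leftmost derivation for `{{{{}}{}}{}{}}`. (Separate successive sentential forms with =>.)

S => {S} => {SS} => {SSS} => {{S}SS} => {{SS}SS} => {{{S}S}SS} => {{{{}}S}SS} => {{{{}}{}}SS} => {{{{}}{}}{}S} => {{{{}}{}}{}{}}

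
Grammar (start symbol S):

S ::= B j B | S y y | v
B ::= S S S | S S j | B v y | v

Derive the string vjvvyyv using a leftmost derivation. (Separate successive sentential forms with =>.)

S => BjB => vjB => vjSSS => vjvSS => vjvSyyS => vjvvyyS => vjvvyyv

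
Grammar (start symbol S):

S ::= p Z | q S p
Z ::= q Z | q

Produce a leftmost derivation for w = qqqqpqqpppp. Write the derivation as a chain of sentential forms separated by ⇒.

S ⇒ qSp ⇒ qqSpp ⇒ qqqSppp ⇒ qqqqSpppp ⇒ qqqqpZpppp ⇒ qqqqpqZpppp ⇒ qqqqpqqpppp

S ⇒ qSp   [S ::= q S p]
qSp ⇒ qqSpp   [S ::= q S p]
qqSpp ⇒ qqqSppp   [S ::= q S p]
qqqSppp ⇒ qqqqSpppp   [S ::= q S p]
qqqqSpppp ⇒ qqqqpZpppp   [S ::= p Z]
qqqqpZpppp ⇒ qqqqpqZpppp   [Z ::= q Z]
qqqqpqZpppp ⇒ qqqqpqqpppp   [Z ::= q]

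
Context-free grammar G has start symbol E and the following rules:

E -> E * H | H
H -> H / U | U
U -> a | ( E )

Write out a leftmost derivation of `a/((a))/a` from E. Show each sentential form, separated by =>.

E=>H=>H/U=>H/U/U=>U/U/U=>a/U/U=>a/(E)/U=>a/(H)/U=>a/(U)/U=>a/((E))/U=>a/((H))/U=>a/((U))/U=>a/((a))/U=>a/((a))/a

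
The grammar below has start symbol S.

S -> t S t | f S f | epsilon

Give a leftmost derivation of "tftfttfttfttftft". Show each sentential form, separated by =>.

S=>tSt=>tfSft=>tftStft=>tftfSftft=>tftftStftft=>tftfttSttftft=>tftfttfSfttftft=>tftfttftStfttftft=>tftfttfttfttftft

S => tSt   [S -> t S t]
tSt => tfSft   [S -> f S f]
tfSft => tftStft   [S -> t S t]
tftStft => tftfSftft   [S -> f S f]
tftfSftft => tftftStftft   [S -> t S t]
tftftStftft => tftfttSttftft   [S -> t S t]
tftfttSttftft => tftfttfSfttftft   [S -> f S f]
tftfttfSfttftft => tftfttftStfttftft   [S -> t S t]
tftfttftStfttftft => tftfttfttfttftft   [S -> epsilon]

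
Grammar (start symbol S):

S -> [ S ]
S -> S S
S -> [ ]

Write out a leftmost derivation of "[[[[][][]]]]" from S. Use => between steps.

S => [S] => [[S]] => [[[S]]] => [[[SS]]] => [[[[]S]]] => [[[[]SS]]] => [[[[][]S]]] => [[[[][][]]]]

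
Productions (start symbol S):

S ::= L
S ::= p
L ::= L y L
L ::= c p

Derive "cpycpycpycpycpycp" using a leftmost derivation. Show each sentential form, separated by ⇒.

S⇒L⇒LyL⇒LyLyL⇒LyLyLyL⇒LyLyLyLyL⇒LyLyLyLyLyL⇒cpyLyLyLyLyL⇒cpycpyLyLyLyL⇒cpycpycpyLyLyL⇒cpycpycpycpyLyL⇒cpycpycpycpycpyL⇒cpycpycpycpycpycp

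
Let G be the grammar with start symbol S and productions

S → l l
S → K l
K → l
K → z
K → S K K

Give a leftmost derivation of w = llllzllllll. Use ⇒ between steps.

S ⇒ Kl   [S → K l]
Kl ⇒ SKKl   [K → S K K]
SKKl ⇒ KlKKl   [S → K l]
KlKKl ⇒ SKKlKKl   [K → S K K]
SKKlKKl ⇒ llKKlKKl   [S → l l]
llKKlKKl ⇒ llSKKKlKKl   [K → S K K]
llSKKKlKKl ⇒ llllKKKlKKl   [S → l l]
llllKKKlKKl ⇒ llllzKKlKKl   [K → z]
llllzKKlKKl ⇒ llllzlKlKKl   [K → l]
llllzlKlKKl ⇒ llllzlllKKl   [K → l]
llllzlllKKl ⇒ llllzllllKl   [K → l]
llllzllllKl ⇒ llllzllllll   [K → l]

S ⇒ Kl ⇒ SKKl ⇒ KlKKl ⇒ SKKlKKl ⇒ llKKlKKl ⇒ llSKKKlKKl ⇒ llllKKKlKKl ⇒ llllzKKlKKl ⇒ llllzlKlKKl ⇒ llllzlllKKl ⇒ llllzllllKl ⇒ llllzllllll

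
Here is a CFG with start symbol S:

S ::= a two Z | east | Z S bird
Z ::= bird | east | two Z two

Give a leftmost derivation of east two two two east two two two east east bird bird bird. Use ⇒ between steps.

S ⇒ Z S bird ⇒ east S bird ⇒ east Z S bird bird ⇒ east two Z two S bird bird ⇒ east two two Z two two S bird bird ⇒ east two two two Z two two two S bird bird ⇒ east two two two east two two two S bird bird ⇒ east two two two east two two two Z S bird bird bird ⇒ east two two two east two two two east S bird bird bird ⇒ east two two two east two two two east east bird bird bird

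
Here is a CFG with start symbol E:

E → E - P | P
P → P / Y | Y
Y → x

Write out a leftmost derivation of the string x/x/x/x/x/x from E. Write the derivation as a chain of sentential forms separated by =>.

E => P => P/Y => P/Y/Y => P/Y/Y/Y => P/Y/Y/Y/Y => P/Y/Y/Y/Y/Y => Y/Y/Y/Y/Y/Y => x/Y/Y/Y/Y/Y => x/x/Y/Y/Y/Y => x/x/x/Y/Y/Y => x/x/x/x/Y/Y => x/x/x/x/x/Y => x/x/x/x/x/x

E => P   [E → P]
P => P/Y   [P → P / Y]
P/Y => P/Y/Y   [P → P / Y]
P/Y/Y => P/Y/Y/Y   [P → P / Y]
P/Y/Y/Y => P/Y/Y/Y/Y   [P → P / Y]
P/Y/Y/Y/Y => P/Y/Y/Y/Y/Y   [P → P / Y]
P/Y/Y/Y/Y/Y => Y/Y/Y/Y/Y/Y   [P → Y]
Y/Y/Y/Y/Y/Y => x/Y/Y/Y/Y/Y   [Y → x]
x/Y/Y/Y/Y/Y => x/x/Y/Y/Y/Y   [Y → x]
x/x/Y/Y/Y/Y => x/x/x/Y/Y/Y   [Y → x]
x/x/x/Y/Y/Y => x/x/x/x/Y/Y   [Y → x]
x/x/x/x/Y/Y => x/x/x/x/x/Y   [Y → x]
x/x/x/x/x/Y => x/x/x/x/x/x   [Y → x]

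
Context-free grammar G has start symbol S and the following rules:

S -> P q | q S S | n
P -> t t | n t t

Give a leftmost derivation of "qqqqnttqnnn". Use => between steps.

S => qSS => qqSSS => qqqSSSS => qqqqSSSSS => qqqqnSSSS => qqqqnPqSSS => qqqqnttqSSS => qqqqnttqnSS => qqqqnttqnnS => qqqqnttqnnn

S => qSS   [S -> q S S]
qSS => qqSSS   [S -> q S S]
qqSSS => qqqSSSS   [S -> q S S]
qqqSSSS => qqqqSSSSS   [S -> q S S]
qqqqSSSSS => qqqqnSSSS   [S -> n]
qqqqnSSSS => qqqqnPqSSS   [S -> P q]
qqqqnPqSSS => qqqqnttqSSS   [P -> t t]
qqqqnttqSSS => qqqqnttqnSS   [S -> n]
qqqqnttqnSS => qqqqnttqnnS   [S -> n]
qqqqnttqnnS => qqqqnttqnnn   [S -> n]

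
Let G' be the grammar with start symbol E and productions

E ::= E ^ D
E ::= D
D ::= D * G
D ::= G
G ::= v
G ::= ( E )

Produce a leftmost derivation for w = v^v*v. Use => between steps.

E=>E^D=>D^D=>G^D=>v^D=>v^D*G=>v^G*G=>v^v*G=>v^v*v

E => E^D   [E ::= E ^ D]
E^D => D^D   [E ::= D]
D^D => G^D   [D ::= G]
G^D => v^D   [G ::= v]
v^D => v^D*G   [D ::= D * G]
v^D*G => v^G*G   [D ::= G]
v^G*G => v^v*G   [G ::= v]
v^v*G => v^v*v   [G ::= v]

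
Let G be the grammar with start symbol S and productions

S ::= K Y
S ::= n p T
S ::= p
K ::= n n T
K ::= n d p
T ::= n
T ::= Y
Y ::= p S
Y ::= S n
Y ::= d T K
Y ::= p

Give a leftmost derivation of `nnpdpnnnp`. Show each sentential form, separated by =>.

S => KY => nnTY => nnYY => nnpY => nnpdTK => nnpdYK => nnpdSnK => nnpdpnK => nnpdpnnnT => nnpdpnnnY => nnpdpnnnp

S => KY   [S ::= K Y]
KY => nnTY   [K ::= n n T]
nnTY => nnYY   [T ::= Y]
nnYY => nnpY   [Y ::= p]
nnpY => nnpdTK   [Y ::= d T K]
nnpdTK => nnpdYK   [T ::= Y]
nnpdYK => nnpdSnK   [Y ::= S n]
nnpdSnK => nnpdpnK   [S ::= p]
nnpdpnK => nnpdpnnnT   [K ::= n n T]
nnpdpnnnT => nnpdpnnnY   [T ::= Y]
nnpdpnnnY => nnpdpnnnp   [Y ::= p]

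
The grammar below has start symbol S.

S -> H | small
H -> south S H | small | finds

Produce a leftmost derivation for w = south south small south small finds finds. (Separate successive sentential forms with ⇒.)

S ⇒ H ⇒ south S H ⇒ south H H ⇒ south south S H H ⇒ south south H H H ⇒ south south small H H ⇒ south south small south S H H ⇒ south south small south small H H ⇒ south south small south small finds H ⇒ south south small south small finds finds

S ⇒ H   [S -> H]
H ⇒ south S H   [H -> south S H]
south S H ⇒ south H H   [S -> H]
south H H ⇒ south south S H H   [H -> south S H]
south south S H H ⇒ south south H H H   [S -> H]
south south H H H ⇒ south south small H H   [H -> small]
south south small H H ⇒ south south small south S H H   [H -> south S H]
south south small south S H H ⇒ south south small south small H H   [S -> small]
south south small south small H H ⇒ south south small south small finds H   [H -> finds]
south south small south small finds H ⇒ south south small south small finds finds   [H -> finds]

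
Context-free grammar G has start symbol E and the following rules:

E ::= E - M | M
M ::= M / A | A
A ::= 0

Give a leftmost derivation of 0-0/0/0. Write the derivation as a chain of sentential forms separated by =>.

E => E-M => M-M => A-M => 0-M => 0-M/A => 0-M/A/A => 0-A/A/A => 0-0/A/A => 0-0/0/A => 0-0/0/0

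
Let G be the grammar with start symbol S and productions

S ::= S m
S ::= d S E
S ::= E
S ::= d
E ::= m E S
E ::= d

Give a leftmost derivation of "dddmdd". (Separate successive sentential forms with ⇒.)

S ⇒ dSE   [S ::= d S E]
dSE ⇒ ddSEE   [S ::= d S E]
ddSEE ⇒ ddSmEE   [S ::= S m]
ddSmEE ⇒ dddmEE   [S ::= d]
dddmEE ⇒ dddmdE   [E ::= d]
dddmdE ⇒ dddmdd   [E ::= d]

S ⇒ dSE ⇒ ddSEE ⇒ ddSmEE ⇒ dddmEE ⇒ dddmdE ⇒ dddmdd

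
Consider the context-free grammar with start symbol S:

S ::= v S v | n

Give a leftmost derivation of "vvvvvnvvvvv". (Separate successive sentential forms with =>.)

S => vSv   [S ::= v S v]
vSv => vvSvv   [S ::= v S v]
vvSvv => vvvSvvv   [S ::= v S v]
vvvSvvv => vvvvSvvvv   [S ::= v S v]
vvvvSvvvv => vvvvvSvvvvv   [S ::= v S v]
vvvvvSvvvvv => vvvvvnvvvvv   [S ::= n]

S => vSv => vvSvv => vvvSvvv => vvvvSvvvv => vvvvvSvvvvv => vvvvvnvvvvv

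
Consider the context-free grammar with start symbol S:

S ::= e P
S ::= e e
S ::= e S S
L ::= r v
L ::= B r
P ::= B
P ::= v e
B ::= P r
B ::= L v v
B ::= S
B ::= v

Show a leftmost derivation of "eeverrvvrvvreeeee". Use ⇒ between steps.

S ⇒ eSS ⇒ eePS ⇒ eeBS ⇒ eePrS ⇒ eeBrS ⇒ eeLvvrS ⇒ eeBrvvrS ⇒ eeLvvrvvrS ⇒ eeBrvvrvvrS ⇒ eePrrvvrvvrS ⇒ eeverrvvrvvrS ⇒ eeverrvvrvvreSS ⇒ eeverrvvrvvreeeS ⇒ eeverrvvrvvreeeee

S ⇒ eSS   [S ::= e S S]
eSS ⇒ eePS   [S ::= e P]
eePS ⇒ eeBS   [P ::= B]
eeBS ⇒ eePrS   [B ::= P r]
eePrS ⇒ eeBrS   [P ::= B]
eeBrS ⇒ eeLvvrS   [B ::= L v v]
eeLvvrS ⇒ eeBrvvrS   [L ::= B r]
eeBrvvrS ⇒ eeLvvrvvrS   [B ::= L v v]
eeLvvrvvrS ⇒ eeBrvvrvvrS   [L ::= B r]
eeBrvvrvvrS ⇒ eePrrvvrvvrS   [B ::= P r]
eePrrvvrvvrS ⇒ eeverrvvrvvrS   [P ::= v e]
eeverrvvrvvrS ⇒ eeverrvvrvvreSS   [S ::= e S S]
eeverrvvrvvreSS ⇒ eeverrvvrvvreeeS   [S ::= e e]
eeverrvvrvvreeeS ⇒ eeverrvvrvvreeeee   [S ::= e e]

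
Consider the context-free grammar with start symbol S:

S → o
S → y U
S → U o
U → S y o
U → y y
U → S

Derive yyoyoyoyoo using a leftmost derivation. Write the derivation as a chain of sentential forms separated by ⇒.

S ⇒ Uo   [S → U o]
Uo ⇒ Syoo   [U → S y o]
Syoo ⇒ yUyoo   [S → y U]
yUyoo ⇒ ySyoyoo   [U → S y o]
ySyoyoo ⇒ yyUyoyoo   [S → y U]
yyUyoyoo ⇒ yySyoyoyoo   [U → S y o]
yySyoyoyoo ⇒ yyoyoyoyoo   [S → o]

S ⇒ Uo ⇒ Syoo ⇒ yUyoo ⇒ ySyoyoo ⇒ yyUyoyoo ⇒ yySyoyoyoo ⇒ yyoyoyoyoo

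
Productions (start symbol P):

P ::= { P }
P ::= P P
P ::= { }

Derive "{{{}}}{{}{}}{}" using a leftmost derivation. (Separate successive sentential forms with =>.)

P => PP => {P}P => {{P}}P => {{{}}}P => {{{}}}PP => {{{}}}{P}P => {{{}}}{PP}P => {{{}}}{{}P}P => {{{}}}{{}{}}P => {{{}}}{{}{}}{}

P => PP   [P ::= P P]
PP => {P}P   [P ::= { P }]
{P}P => {{P}}P   [P ::= { P }]
{{P}}P => {{{}}}P   [P ::= { }]
{{{}}}P => {{{}}}PP   [P ::= P P]
{{{}}}PP => {{{}}}{P}P   [P ::= { P }]
{{{}}}{P}P => {{{}}}{PP}P   [P ::= P P]
{{{}}}{PP}P => {{{}}}{{}P}P   [P ::= { }]
{{{}}}{{}P}P => {{{}}}{{}{}}P   [P ::= { }]
{{{}}}{{}{}}P => {{{}}}{{}{}}{}   [P ::= { }]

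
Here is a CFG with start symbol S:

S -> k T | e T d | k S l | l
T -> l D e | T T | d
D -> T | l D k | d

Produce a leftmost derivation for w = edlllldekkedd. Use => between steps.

S => eTd => eTTd => edTd => edTTd => edlDeTd => edllDkeTd => edlllDkkeTd => edlllTkkeTd => edllllDekkeTd => edllllTekkeTd => edlllldekkeTd => edlllldekkedd

S => eTd   [S -> e T d]
eTd => eTTd   [T -> T T]
eTTd => edTd   [T -> d]
edTd => edTTd   [T -> T T]
edTTd => edlDeTd   [T -> l D e]
edlDeTd => edllDkeTd   [D -> l D k]
edllDkeTd => edlllDkkeTd   [D -> l D k]
edlllDkkeTd => edlllTkkeTd   [D -> T]
edlllTkkeTd => edllllDekkeTd   [T -> l D e]
edllllDekkeTd => edllllTekkeTd   [D -> T]
edllllTekkeTd => edlllldekkeTd   [T -> d]
edlllldekkeTd => edlllldekkedd   [T -> d]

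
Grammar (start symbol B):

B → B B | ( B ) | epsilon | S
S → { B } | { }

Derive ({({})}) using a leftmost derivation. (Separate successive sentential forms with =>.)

B => (B)   [B → ( B )]
(B) => (S)   [B → S]
(S) => ({B})   [S → { B }]
({B}) => ({(B)})   [B → ( B )]
({(B)}) => ({(S)})   [B → S]
({(S)}) => ({({})})   [S → { }]

B => (B) => (S) => ({B}) => ({(B)}) => ({(S)}) => ({({})})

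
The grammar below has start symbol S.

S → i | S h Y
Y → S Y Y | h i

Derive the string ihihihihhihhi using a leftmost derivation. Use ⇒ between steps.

S⇒ShY⇒ShYhY⇒ShYhYhY⇒ihYhYhY⇒ihSYYhYhY⇒ihiYYhYhY⇒ihihiYhYhY⇒ihihihihYhY⇒ihihihihhihY⇒ihihihihhihhi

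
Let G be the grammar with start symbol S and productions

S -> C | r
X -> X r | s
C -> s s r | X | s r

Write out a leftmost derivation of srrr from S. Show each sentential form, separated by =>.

S=>C=>X=>Xr=>Xrr=>Xrrr=>srrr

S => C   [S -> C]
C => X   [C -> X]
X => Xr   [X -> X r]
Xr => Xrr   [X -> X r]
Xrr => Xrrr   [X -> X r]
Xrrr => srrr   [X -> s]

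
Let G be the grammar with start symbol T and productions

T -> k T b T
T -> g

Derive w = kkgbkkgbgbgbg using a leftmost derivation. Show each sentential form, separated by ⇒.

T ⇒ kTbT ⇒ kkTbTbT ⇒ kkgbTbT ⇒ kkgbkTbTbT ⇒ kkgbkkTbTbTbT ⇒ kkgbkkgbTbTbT ⇒ kkgbkkgbgbTbT ⇒ kkgbkkgbgbgbT ⇒ kkgbkkgbgbgbg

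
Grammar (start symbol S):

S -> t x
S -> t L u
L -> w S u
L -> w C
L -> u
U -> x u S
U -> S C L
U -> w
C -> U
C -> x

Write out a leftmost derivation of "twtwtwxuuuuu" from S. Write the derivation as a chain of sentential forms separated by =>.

S => tLu => twSuu => twtLuuu => twtwSuuuu => twtwtLuuuuu => twtwtwCuuuuu => twtwtwxuuuuu

S => tLu   [S -> t L u]
tLu => twSuu   [L -> w S u]
twSuu => twtLuuu   [S -> t L u]
twtLuuu => twtwSuuuu   [L -> w S u]
twtwSuuuu => twtwtLuuuuu   [S -> t L u]
twtwtLuuuuu => twtwtwCuuuuu   [L -> w C]
twtwtwCuuuuu => twtwtwxuuuuu   [C -> x]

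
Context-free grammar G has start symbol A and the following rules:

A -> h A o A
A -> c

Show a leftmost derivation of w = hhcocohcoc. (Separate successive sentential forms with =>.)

A => hAoA   [A -> h A o A]
hAoA => hhAoAoA   [A -> h A o A]
hhAoAoA => hhcoAoA   [A -> c]
hhcoAoA => hhcocoA   [A -> c]
hhcocoA => hhcocohAoA   [A -> h A o A]
hhcocohAoA => hhcocohcoA   [A -> c]
hhcocohcoA => hhcocohcoc   [A -> c]

A=>hAoA=>hhAoAoA=>hhcoAoA=>hhcocoA=>hhcocohAoA=>hhcocohcoA=>hhcocohcoc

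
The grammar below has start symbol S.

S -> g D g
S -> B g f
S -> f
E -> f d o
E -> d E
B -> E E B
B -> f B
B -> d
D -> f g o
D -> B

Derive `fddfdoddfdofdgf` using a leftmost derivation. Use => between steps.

S => Bgf   [S -> B g f]
Bgf => fBgf   [B -> f B]
fBgf => fEEBgf   [B -> E E B]
fEEBgf => fdEEBgf   [E -> d E]
fdEEBgf => fddEEBgf   [E -> d E]
fddEEBgf => fddfdoEBgf   [E -> f d o]
fddfdoEBgf => fddfdodEBgf   [E -> d E]
fddfdodEBgf => fddfdoddEBgf   [E -> d E]
fddfdoddEBgf => fddfdoddfdoBgf   [E -> f d o]
fddfdoddfdoBgf => fddfdoddfdofBgf   [B -> f B]
fddfdoddfdofBgf => fddfdoddfdofdgf   [B -> d]

S=>Bgf=>fBgf=>fEEBgf=>fdEEBgf=>fddEEBgf=>fddfdoEBgf=>fddfdodEBgf=>fddfdoddEBgf=>fddfdoddfdoBgf=>fddfdoddfdofBgf=>fddfdoddfdofdgf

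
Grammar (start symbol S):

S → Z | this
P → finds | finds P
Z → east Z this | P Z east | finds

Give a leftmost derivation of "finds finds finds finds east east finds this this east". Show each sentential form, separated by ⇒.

S ⇒ Z ⇒ P Z east ⇒ finds P Z east ⇒ finds finds P Z east ⇒ finds finds finds P Z east ⇒ finds finds finds finds Z east ⇒ finds finds finds finds east Z this east ⇒ finds finds finds finds east east Z this this east ⇒ finds finds finds finds east east finds this this east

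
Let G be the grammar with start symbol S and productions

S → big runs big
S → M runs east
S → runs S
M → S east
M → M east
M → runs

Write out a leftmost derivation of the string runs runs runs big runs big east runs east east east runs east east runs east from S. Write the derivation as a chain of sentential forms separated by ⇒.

S ⇒ M runs east ⇒ S east runs east ⇒ runs S east runs east ⇒ runs runs S east runs east ⇒ runs runs M runs east east runs east ⇒ runs runs M east runs east east runs east ⇒ runs runs S east east runs east east runs east ⇒ runs runs runs S east east runs east east runs east ⇒ runs runs runs M runs east east east runs east east runs east ⇒ runs runs runs S east runs east east east runs east east runs east ⇒ runs runs runs big runs big east runs east east east runs east east runs east

S ⇒ M runs east   [S → M runs east]
M runs east ⇒ S east runs east   [M → S east]
S east runs east ⇒ runs S east runs east   [S → runs S]
runs S east runs east ⇒ runs runs S east runs east   [S → runs S]
runs runs S east runs east ⇒ runs runs M runs east east runs east   [S → M runs east]
runs runs M runs east east runs east ⇒ runs runs M east runs east east runs east   [M → M east]
runs runs M east runs east east runs east ⇒ runs runs S east east runs east east runs east   [M → S east]
runs runs S east east runs east east runs east ⇒ runs runs runs S east east runs east east runs east   [S → runs S]
runs runs runs S east east runs east east runs east ⇒ runs runs runs M runs east east east runs east east runs east   [S → M runs east]
runs runs runs M runs east east east runs east east runs east ⇒ runs runs runs S east runs east east east runs east east runs east   [M → S east]
runs runs runs S east runs east east east runs east east runs east ⇒ runs runs runs big runs big east runs east east east runs east east runs east   [S → big runs big]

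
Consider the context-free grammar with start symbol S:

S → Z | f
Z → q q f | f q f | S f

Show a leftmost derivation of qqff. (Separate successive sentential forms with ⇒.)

S⇒Z⇒Sf⇒Zf⇒qqff

S ⇒ Z   [S → Z]
Z ⇒ Sf   [Z → S f]
Sf ⇒ Zf   [S → Z]
Zf ⇒ qqff   [Z → q q f]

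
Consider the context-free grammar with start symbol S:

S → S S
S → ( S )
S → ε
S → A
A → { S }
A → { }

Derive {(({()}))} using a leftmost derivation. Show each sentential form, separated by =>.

S => A => {S} => {(S)} => {(SS)} => {((S)S)} => {((A)S)} => {(({S})S)} => {(({(S)})S)} => {(({()})S)} => {(({()}))}

S => A   [S → A]
A => {S}   [A → { S }]
{S} => {(S)}   [S → ( S )]
{(S)} => {(SS)}   [S → S S]
{(SS)} => {((S)S)}   [S → ( S )]
{((S)S)} => {((A)S)}   [S → A]
{((A)S)} => {(({S})S)}   [A → { S }]
{(({S})S)} => {(({(S)})S)}   [S → ( S )]
{(({(S)})S)} => {(({()})S)}   [S → ε]
{(({()})S)} => {(({()}))}   [S → ε]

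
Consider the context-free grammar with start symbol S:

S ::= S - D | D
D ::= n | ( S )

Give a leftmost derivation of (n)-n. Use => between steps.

S => S-D   [S ::= S - D]
S-D => D-D   [S ::= D]
D-D => (S)-D   [D ::= ( S )]
(S)-D => (D)-D   [S ::= D]
(D)-D => (n)-D   [D ::= n]
(n)-D => (n)-n   [D ::= n]

S => S-D => D-D => (S)-D => (D)-D => (n)-D => (n)-n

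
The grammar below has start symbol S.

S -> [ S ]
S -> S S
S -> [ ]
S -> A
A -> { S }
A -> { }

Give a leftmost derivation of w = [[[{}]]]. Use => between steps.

S=>[S]=>[[S]]=>[[[S]]]=>[[[A]]]=>[[[{}]]]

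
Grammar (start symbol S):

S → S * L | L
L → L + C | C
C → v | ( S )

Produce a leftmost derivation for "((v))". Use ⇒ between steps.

S ⇒ L   [S → L]
L ⇒ C   [L → C]
C ⇒ (S)   [C → ( S )]
(S) ⇒ (L)   [S → L]
(L) ⇒ (C)   [L → C]
(C) ⇒ ((S))   [C → ( S )]
((S)) ⇒ ((L))   [S → L]
((L)) ⇒ ((C))   [L → C]
((C)) ⇒ ((v))   [C → v]

S⇒L⇒C⇒(S)⇒(L)⇒(C)⇒((S))⇒((L))⇒((C))⇒((v))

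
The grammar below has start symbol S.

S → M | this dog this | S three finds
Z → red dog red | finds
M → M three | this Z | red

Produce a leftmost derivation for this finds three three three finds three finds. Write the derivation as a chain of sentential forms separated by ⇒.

S ⇒ S three finds   [S → S three finds]
S three finds ⇒ S three finds three finds   [S → S three finds]
S three finds three finds ⇒ M three finds three finds   [S → M]
M three finds three finds ⇒ M three three finds three finds   [M → M three]
M three three finds three finds ⇒ M three three three finds three finds   [M → M three]
M three three three finds three finds ⇒ this Z three three three finds three finds   [M → this Z]
this Z three three three finds three finds ⇒ this finds three three three finds three finds   [Z → finds]

S ⇒ S three finds ⇒ S three finds three finds ⇒ M three finds three finds ⇒ M three three finds three finds ⇒ M three three three finds three finds ⇒ this Z three three three finds three finds ⇒ this finds three three three finds three finds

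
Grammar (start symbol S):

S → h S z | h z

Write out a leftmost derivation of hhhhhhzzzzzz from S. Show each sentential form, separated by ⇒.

S ⇒ hSz ⇒ hhSzz ⇒ hhhSzzz ⇒ hhhhSzzzz ⇒ hhhhhSzzzzz ⇒ hhhhhhzzzzzz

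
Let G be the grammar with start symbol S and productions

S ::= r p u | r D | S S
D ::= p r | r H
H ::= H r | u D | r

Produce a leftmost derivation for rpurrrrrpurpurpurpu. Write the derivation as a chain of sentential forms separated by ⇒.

S ⇒ SS ⇒ SSS ⇒ SSSS ⇒ rpuSSS ⇒ rpuSSSS ⇒ rpuSSSSS ⇒ rpurDSSSS ⇒ rpurrHSSSS ⇒ rpurrHrSSSS ⇒ rpurrrrSSSS ⇒ rpurrrrrpuSSS ⇒ rpurrrrrpurpuSS ⇒ rpurrrrrpurpurpuS ⇒ rpurrrrrpurpurpurpu

S ⇒ SS   [S ::= S S]
SS ⇒ SSS   [S ::= S S]
SSS ⇒ SSSS   [S ::= S S]
SSSS ⇒ rpuSSS   [S ::= r p u]
rpuSSS ⇒ rpuSSSS   [S ::= S S]
rpuSSSS ⇒ rpuSSSSS   [S ::= S S]
rpuSSSSS ⇒ rpurDSSSS   [S ::= r D]
rpurDSSSS ⇒ rpurrHSSSS   [D ::= r H]
rpurrHSSSS ⇒ rpurrHrSSSS   [H ::= H r]
rpurrHrSSSS ⇒ rpurrrrSSSS   [H ::= r]
rpurrrrSSSS ⇒ rpurrrrrpuSSS   [S ::= r p u]
rpurrrrrpuSSS ⇒ rpurrrrrpurpuSS   [S ::= r p u]
rpurrrrrpurpuSS ⇒ rpurrrrrpurpurpuS   [S ::= r p u]
rpurrrrrpurpurpuS ⇒ rpurrrrrpurpurpurpu   [S ::= r p u]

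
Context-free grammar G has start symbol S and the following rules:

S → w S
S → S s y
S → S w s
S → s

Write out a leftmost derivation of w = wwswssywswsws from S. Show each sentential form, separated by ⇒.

S ⇒ Sws   [S → S w s]
Sws ⇒ Swsws   [S → S w s]
Swsws ⇒ wSwsws   [S → w S]
wSwsws ⇒ wSwswsws   [S → S w s]
wSwswsws ⇒ wwSwswsws   [S → w S]
wwSwswsws ⇒ wwSsywswsws   [S → S s y]
wwSsywswsws ⇒ wwSwssywswsws   [S → S w s]
wwSwssywswsws ⇒ wwswssywswsws   [S → s]

S⇒Sws⇒Swsws⇒wSwsws⇒wSwswsws⇒wwSwswsws⇒wwSsywswsws⇒wwSwssywswsws⇒wwswssywswsws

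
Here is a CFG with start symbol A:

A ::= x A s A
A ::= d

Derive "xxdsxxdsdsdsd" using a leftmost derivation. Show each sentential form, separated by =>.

A => xAsA => xxAsAsA => xxdsAsA => xxdsxAsAsA => xxdsxxAsAsAsA => xxdsxxdsAsAsA => xxdsxxdsdsAsA => xxdsxxdsdsdsA => xxdsxxdsdsdsd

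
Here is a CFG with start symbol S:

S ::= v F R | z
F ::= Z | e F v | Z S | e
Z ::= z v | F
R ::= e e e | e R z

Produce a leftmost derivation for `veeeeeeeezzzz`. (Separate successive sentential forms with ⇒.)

S⇒vFR⇒veR⇒veeRz⇒veeeRzz⇒veeeeRzzz⇒veeeeeRzzzz⇒veeeeeeeezzzz

S ⇒ vFR   [S ::= v F R]
vFR ⇒ veR   [F ::= e]
veR ⇒ veeRz   [R ::= e R z]
veeRz ⇒ veeeRzz   [R ::= e R z]
veeeRzz ⇒ veeeeRzzz   [R ::= e R z]
veeeeRzzz ⇒ veeeeeRzzzz   [R ::= e R z]
veeeeeRzzzz ⇒ veeeeeeeezzzz   [R ::= e e e]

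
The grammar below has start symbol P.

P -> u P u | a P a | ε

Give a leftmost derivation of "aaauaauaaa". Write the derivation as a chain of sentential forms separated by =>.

P => aPa   [P -> a P a]
aPa => aaPaa   [P -> a P a]
aaPaa => aaaPaaa   [P -> a P a]
aaaPaaa => aaauPuaaa   [P -> u P u]
aaauPuaaa => aaauaPauaaa   [P -> a P a]
aaauaPauaaa => aaauaauaaa   [P -> ε]

P=>aPa=>aaPaa=>aaaPaaa=>aaauPuaaa=>aaauaPauaaa=>aaauaauaaa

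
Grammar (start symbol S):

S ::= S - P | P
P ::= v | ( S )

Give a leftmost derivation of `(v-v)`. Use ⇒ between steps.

S⇒P⇒(S)⇒(S-P)⇒(P-P)⇒(v-P)⇒(v-v)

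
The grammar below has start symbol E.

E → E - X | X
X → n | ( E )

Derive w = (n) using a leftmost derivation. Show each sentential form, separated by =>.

E=>X=>(E)=>(X)=>(n)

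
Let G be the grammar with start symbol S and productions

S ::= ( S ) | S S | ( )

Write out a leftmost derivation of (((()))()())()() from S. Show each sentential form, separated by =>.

S => SS   [S ::= S S]
SS => SSS   [S ::= S S]
SSS => (S)SS   [S ::= ( S )]
(S)SS => (SS)SS   [S ::= S S]
(SS)SS => ((S)S)SS   [S ::= ( S )]
((S)S)SS => (((S))S)SS   [S ::= ( S )]
(((S))S)SS => (((()))S)SS   [S ::= ( )]
(((()))S)SS => (((()))SS)SS   [S ::= S S]
(((()))SS)SS => (((()))()S)SS   [S ::= ( )]
(((()))()S)SS => (((()))()())SS   [S ::= ( )]
(((()))()())SS => (((()))()())()S   [S ::= ( )]
(((()))()())()S => (((()))()())()()   [S ::= ( )]

S=>SS=>SSS=>(S)SS=>(SS)SS=>((S)S)SS=>(((S))S)SS=>(((()))S)SS=>(((()))SS)SS=>(((()))()S)SS=>(((()))()())SS=>(((()))()())()S=>(((()))()())()()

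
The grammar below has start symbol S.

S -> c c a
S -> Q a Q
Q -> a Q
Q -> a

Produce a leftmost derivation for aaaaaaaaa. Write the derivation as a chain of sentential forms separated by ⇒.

S⇒QaQ⇒aQaQ⇒aaQaQ⇒aaaQaQ⇒aaaaQaQ⇒aaaaaQaQ⇒aaaaaaaQ⇒aaaaaaaaQ⇒aaaaaaaaa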